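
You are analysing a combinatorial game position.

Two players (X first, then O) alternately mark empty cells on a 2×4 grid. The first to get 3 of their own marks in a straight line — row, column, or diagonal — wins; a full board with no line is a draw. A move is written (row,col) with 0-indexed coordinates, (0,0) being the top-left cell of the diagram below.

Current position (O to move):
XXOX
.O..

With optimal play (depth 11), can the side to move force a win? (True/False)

p1 O@[XXOX/.O..]: (1,0)[XXOX/OO..]+0 (1,2)[XXOX/.OO.]+1* (1,3)[XXOX/.O.O]+0
p2 X@[XXOX/.OO.]: (1,0)[XXOX/XOO.]-1* (1,3)[XXOX/.OOX]-1
p3 O@[XXOX/XOO.]: (1,3)[XXOX/XOOO]+1*
p4 X@[XXOX/XOOO] terminal -1; root [XXOX/.O..] d11

O winning at [XXOX/.O..]: True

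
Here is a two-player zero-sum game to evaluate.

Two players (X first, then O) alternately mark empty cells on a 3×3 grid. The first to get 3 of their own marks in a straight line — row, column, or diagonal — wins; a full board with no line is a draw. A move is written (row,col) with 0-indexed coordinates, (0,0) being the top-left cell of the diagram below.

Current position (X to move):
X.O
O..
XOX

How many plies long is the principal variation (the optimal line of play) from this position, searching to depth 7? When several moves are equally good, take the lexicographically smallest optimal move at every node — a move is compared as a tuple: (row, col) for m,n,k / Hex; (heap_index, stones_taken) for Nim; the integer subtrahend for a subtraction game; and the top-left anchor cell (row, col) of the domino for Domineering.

p1 X@[X.O/O../XOX]: (0,1)[XXO/O../XOX]+0 (1,1)[X.O/OX./XOX]+1* (1,2)[X.O/O.X/XOX]+0
p2 O@[X.O/OX./XOX] terminal -1; root [X.O/O../XOX] d7

PV length from [X.O/O../XOX]: 1 ply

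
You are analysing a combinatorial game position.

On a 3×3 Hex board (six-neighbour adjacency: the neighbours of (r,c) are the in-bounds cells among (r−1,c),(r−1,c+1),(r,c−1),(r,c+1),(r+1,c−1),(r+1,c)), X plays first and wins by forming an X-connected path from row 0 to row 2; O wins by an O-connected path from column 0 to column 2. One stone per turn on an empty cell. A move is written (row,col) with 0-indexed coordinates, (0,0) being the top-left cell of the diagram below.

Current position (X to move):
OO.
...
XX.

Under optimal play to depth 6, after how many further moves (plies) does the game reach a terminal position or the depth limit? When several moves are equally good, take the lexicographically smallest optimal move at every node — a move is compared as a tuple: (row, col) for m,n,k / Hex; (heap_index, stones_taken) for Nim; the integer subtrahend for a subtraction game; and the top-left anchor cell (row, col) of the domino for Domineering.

p1 X@[OO./.../XX.]: (0,2)[OOX/.../XX.]+1* (1,0)[OO./X../XX.]-1 (1,1)[OO./.X./XX.]-1 (1,2)[OO./..X/XX.]-1 (2,2)[OO./.../XXX]-1
p2 O@[OOX/.../XX.]: (1,0)[OOX/O../XX.]-1* (1,1)[OOX/.O./XX.]-1 (1,2)[OOX/..O/XX.]-1 (2,2)[OOX/.../XXO]-1
p3 X@[OOX/O../XX.]: (1,1)[OOX/OX./XX.]+1* (1,2)[OOX/O.X/XX.]+1 (2,2)[OOX/O../XXX]+1
p4 O@[OOX/OX./XX.] terminal -1; root [OO./.../XX.] d6

PV length from [OO./.../XX.]: 3 plies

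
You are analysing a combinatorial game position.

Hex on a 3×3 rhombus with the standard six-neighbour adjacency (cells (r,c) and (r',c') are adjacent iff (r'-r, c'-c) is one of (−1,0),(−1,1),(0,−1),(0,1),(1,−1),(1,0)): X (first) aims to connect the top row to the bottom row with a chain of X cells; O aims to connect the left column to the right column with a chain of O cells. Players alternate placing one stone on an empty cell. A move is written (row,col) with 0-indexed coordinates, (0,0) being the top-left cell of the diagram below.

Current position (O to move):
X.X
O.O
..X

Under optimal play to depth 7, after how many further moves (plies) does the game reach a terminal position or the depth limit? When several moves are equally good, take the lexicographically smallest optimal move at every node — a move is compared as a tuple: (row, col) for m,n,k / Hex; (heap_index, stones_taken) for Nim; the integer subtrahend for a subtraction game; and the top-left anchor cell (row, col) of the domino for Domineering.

ply 1, O at X.X/O.O/..X | (0,1)=-1→XOX/O.O/..X; (1,1)=+1→X.X/OOO/..X*; (2,0)=+1→X.X/O.O/O.X; (2,1)=+1→X.X/O.O/.OX
ply 2: X.X/OOO/..X is terminal -1 (X); from X.X/O.O/..X depth 7

PV length from [X.X/O.O/..X]: 1 ply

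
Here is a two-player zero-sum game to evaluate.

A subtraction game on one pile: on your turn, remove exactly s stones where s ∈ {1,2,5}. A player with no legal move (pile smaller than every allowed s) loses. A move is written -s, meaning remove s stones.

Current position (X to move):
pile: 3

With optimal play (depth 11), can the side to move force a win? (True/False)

[3] X move#1: -1:-1/2*, -2:-1/1
[2] O move#2: -1:-1/1, -2:+1/0*
[0] end (terminal -1, X#3); searched 3 to 11

X winning at [3]: False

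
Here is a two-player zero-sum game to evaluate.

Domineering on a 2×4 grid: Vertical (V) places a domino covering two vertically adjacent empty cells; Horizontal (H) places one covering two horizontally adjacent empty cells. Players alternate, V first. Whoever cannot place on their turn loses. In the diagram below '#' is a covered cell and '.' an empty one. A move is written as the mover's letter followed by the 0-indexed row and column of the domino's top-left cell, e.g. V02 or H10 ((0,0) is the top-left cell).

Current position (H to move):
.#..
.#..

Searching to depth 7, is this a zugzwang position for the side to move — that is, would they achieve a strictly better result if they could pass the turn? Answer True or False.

p1 H@[.#../.#..]: H02[.###/.#..]+1* H12[.#../.###]+1
p2 V@[.###/.#..]: V00[####/##..]-1*
p3 H@[####/##..]: H12[####/####]+1*
p4 V@[####/####] terminal -1; root [.#../.#..] d7
pass branch (V moves first from the same position):
  | p1 V@[.#../.#..]: V00[##../##..]-1 V02[.##./.##.]+1* V03[.#.#/.#.#]+1
  | p2 H@[.##./.##.] terminal -1; root [.#../.#..] d7
H moving scores +1; H passing scores -1

zugzwang(.#../.#.., H) = False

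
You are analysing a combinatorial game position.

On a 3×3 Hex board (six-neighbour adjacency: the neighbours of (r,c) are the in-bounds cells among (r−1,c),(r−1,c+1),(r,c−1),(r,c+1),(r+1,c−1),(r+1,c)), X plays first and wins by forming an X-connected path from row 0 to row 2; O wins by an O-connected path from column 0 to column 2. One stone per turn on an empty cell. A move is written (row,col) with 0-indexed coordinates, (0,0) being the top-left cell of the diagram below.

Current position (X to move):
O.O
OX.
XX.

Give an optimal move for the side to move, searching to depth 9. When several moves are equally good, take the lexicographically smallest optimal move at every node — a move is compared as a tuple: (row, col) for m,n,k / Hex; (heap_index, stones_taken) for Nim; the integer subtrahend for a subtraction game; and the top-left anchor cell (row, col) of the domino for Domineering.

[O.O/OX./XX.] X move#1: (0,1):+1/OXO/OX./XX.*, (1,2):-1/O.O/OXX/XX., (2,2):-1/O.O/OX./XXX
[OXO/OX./XX.] end (terminal -1, O#2); searched O.O/OX./XX. to 9

X's best at [O.O/OX./XX.]: (0,1)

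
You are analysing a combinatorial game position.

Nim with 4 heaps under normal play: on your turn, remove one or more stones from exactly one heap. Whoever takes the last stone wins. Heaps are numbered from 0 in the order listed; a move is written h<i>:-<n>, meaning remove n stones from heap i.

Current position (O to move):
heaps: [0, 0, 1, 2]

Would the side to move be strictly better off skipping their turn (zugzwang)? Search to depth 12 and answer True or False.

zugzwang((0,0,1,2), O) = False

p1 O@[(0,0,1,2)]: h2:-1[(0,0,0,2)]-1 h3:-1[(0,0,1,1)]+1* h3:-2[(0,0,1,0)]-1
p2 X@[(0,0,1,1)]: h2:-1[(0,0,0,1)]-1* h3:-1[(0,0,1,0)]-1
p3 O@[(0,0,0,1)]: h3:-1[(0,0,0,0)]+1*
p4 X@[(0,0,0,0)] terminal -1; root [(0,0,1,2)] d12
suppose O passes — search the same position with X to move:
pass> p1 X@[(0,0,1,2)]: h2:-1[(0,0,0,2)]-1 h3:-1[(0,0,1,1)]+1* h3:-2[(0,0,1,0)]-1
pass> p2 O@[(0,0,1,1)]: h2:-1[(0,0,0,1)]-1* h3:-1[(0,0,1,0)]-1
pass> p3 X@[(0,0,0,1)]: h3:-1[(0,0,0,0)]+1*
pass> p4 O@[(0,0,0,0)] terminal -1; root [(0,0,1,2)] d12
for O: play +1, pass -1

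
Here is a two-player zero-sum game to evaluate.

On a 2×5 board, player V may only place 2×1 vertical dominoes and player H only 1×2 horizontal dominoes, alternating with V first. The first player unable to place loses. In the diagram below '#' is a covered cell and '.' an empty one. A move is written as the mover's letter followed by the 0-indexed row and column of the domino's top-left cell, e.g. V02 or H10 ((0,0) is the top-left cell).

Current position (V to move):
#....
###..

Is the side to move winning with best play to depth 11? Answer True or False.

V winning at [#..../###..]: True

ply 1, V at #..../###.. | V03=+1→#..#./####.*; V04=-1→#...#/###.#
ply 2, H at #..#./####. | H01=-1→####./####.*
ply 3, V at ####./####. | V04=+1→#####/#####*
ply 4: #####/##### is terminal -1 (H); from #..../###.. depth 11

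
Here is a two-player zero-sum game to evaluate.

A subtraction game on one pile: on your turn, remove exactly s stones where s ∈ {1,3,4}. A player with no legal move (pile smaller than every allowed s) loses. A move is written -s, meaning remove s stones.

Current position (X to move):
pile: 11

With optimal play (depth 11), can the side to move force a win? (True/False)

X winning at [11]: True

[11] X move#1: -1:-1/10, -3:-1/8, -4:+1/7*
[7] O move#2: -1:-1/6*, -3:-1/4, -4:-1/3
[6] X move#3: -1:-1/5, -3:-1/3, -4:+1/2*
[2] O move#4: -1:-1/1*
[1] X move#5: -1:+1/0*
[0] end (terminal -1, O#6); searched 11 to 11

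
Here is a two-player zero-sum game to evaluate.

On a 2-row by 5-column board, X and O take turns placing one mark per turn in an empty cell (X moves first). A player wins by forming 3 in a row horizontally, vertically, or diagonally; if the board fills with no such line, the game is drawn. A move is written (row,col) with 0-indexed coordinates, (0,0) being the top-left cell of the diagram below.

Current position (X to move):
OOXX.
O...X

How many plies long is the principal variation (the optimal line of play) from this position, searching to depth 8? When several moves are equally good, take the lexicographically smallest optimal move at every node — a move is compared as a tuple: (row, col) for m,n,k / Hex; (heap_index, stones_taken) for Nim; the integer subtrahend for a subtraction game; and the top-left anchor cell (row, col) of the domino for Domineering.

p1 X@[OOXX./O...X]: (0,4)[OOXXX/O...X]+1* (1,1)[OOXX./OX..X]+0 (1,2)[OOXX./O.X.X]+1 (1,3)[OOXX./O..XX]+1
p2 O@[OOXXX/O...X] terminal -1; root [OOXX./O...X] d8

PV length from [OOXX./O...X]: 1 ply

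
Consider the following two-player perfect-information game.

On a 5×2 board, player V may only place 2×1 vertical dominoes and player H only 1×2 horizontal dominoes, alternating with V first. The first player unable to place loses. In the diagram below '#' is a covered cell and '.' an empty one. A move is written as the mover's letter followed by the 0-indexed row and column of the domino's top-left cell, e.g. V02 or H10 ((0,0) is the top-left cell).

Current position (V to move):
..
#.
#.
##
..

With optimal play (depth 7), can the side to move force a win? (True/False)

p1 V@[../#./#./##/..]: V01[.#/##/#./##/..]-1* V11[../##/##/##/..]-1
p2 H@[.#/##/#./##/..]: H40[.#/##/#./##/##]+1*
p3 V@[.#/##/#./##/##] terminal -1; root [../#./#./##/..] d7

V winning at [../#./#./##/..]: False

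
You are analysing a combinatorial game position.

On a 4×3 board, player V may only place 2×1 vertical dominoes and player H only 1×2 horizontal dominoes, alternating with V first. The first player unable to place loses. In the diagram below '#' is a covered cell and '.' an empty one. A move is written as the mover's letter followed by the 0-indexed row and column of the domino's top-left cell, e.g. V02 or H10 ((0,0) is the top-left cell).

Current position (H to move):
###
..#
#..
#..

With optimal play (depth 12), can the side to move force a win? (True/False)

[###/..#/#../#..] H move#1: H10:-1/###/###/#../#.., H21:+1/###/..#/###/#..*, H31:-1/###/..#/#../###
[###/..#/###/#..] end (terminal -1, V#2); searched ###/..#/#../#.. to 12

H winning at [###/..#/#../#..]: True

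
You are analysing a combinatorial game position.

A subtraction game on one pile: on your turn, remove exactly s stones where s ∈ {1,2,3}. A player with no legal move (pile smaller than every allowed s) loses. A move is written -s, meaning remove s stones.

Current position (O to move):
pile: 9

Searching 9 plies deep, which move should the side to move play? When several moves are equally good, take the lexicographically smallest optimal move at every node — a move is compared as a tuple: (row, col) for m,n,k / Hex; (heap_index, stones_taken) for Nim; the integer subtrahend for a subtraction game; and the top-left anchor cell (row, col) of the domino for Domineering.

p1 O@[9]: -1[8]+1* -2[7]-1 -3[6]-1
p2 X@[8]: -1[7]-1* -2[6]-1 -3[5]-1
p3 O@[7]: -1[6]-1 -2[5]-1 -3[4]+1*
p4 X@[4]: -1[3]-1* -2[2]-1 -3[1]-1
p5 O@[3]: -1[2]-1 -2[1]-1 -3[0]+1*
p6 X@[0] terminal -1; root [9] d9

O's best at [9]: -1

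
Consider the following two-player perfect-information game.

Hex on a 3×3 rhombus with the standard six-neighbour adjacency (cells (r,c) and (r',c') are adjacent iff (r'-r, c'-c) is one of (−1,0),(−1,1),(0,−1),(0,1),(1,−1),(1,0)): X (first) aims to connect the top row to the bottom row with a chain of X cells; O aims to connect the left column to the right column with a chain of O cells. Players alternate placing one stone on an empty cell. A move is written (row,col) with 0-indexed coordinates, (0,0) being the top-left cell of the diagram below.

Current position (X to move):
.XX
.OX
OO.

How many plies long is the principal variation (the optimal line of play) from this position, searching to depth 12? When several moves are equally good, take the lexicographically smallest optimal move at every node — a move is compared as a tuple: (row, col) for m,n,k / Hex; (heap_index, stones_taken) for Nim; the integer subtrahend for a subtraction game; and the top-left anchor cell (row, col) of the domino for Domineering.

PV length from [.XX/.OX/OO.]: 1 ply

p1 X@[.XX/.OX/OO.]: (0,0)[XXX/.OX/OO.]-1 (1,0)[.XX/XOX/OO.]-1 (2,2)[.XX/.OX/OOX]+1*
p2 O@[.XX/.OX/OOX] terminal -1; root [.XX/.OX/OO.] d12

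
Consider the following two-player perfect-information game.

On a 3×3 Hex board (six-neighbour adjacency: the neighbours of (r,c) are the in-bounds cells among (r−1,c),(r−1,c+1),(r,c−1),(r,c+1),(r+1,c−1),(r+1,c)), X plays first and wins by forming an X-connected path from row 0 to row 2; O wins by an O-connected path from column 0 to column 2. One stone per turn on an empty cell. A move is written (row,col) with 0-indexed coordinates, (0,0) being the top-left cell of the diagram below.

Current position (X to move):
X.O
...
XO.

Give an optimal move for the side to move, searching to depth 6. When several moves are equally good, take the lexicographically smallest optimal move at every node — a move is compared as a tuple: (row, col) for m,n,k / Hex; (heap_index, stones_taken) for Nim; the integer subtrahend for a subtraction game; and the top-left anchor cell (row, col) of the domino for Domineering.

ply 1, X at X.O/.../XO. | (0,1)=+1→XXO/.../XO.*; (1,0)=+1→X.O/X../XO.; (1,1)=+1→X.O/.X./XO.; (1,2)=-1→X.O/..X/XO.; (2,2)=-1→X.O/.../XOX
ply 2, O at XXO/.../XO. | (1,0)=-1→XXO/O../XO.*; (1,1)=-1→XXO/.O./XO.; (1,2)=-1→XXO/..O/XO.; (2,2)=-1→XXO/.../XOO
ply 3, X at XXO/O../XO. | (1,1)=+1→XXO/OX./XO.*; (1,2)=-1→XXO/O.X/XO.; (2,2)=-1→XXO/O../XOX
ply 4: XXO/OX./XO. is terminal -1 (O); from X.O/.../XO. depth 6

X's best at [X.O/.../XO.]: (0,1)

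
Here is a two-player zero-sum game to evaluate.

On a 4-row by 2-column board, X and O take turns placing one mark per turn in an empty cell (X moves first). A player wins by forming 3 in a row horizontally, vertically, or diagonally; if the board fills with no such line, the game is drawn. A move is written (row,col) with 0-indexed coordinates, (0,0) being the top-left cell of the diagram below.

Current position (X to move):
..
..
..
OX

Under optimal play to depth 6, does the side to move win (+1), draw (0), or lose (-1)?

value(../../../OX, X) = 0

p1 X@[../../../OX]: (0,0)[X./../../OX]+0* (0,1)[.X/../../OX]+0 (1,0)[../X./../OX]+0 (1,1)[../.X/../OX]+0 (2,0)[../../X./OX]+0 (2,1)[../../.X/OX]+0
p2 O@[X./../../OX]: (0,1)[XO/../../OX]+0* (1,0)[X./O./../OX]+0 (1,1)[X./.O/../OX]+0 (2,0)[X./../O./OX]+0 (2,1)[X./../.O/OX]+0
p3 X@[XO/../../OX]: (1,0)[XO/X./../OX]+0* (1,1)[XO/.X/../OX]+0 (2,0)[XO/../X./OX]+0 (2,1)[XO/../.X/OX]+0
p4 O@[XO/X./../OX]: (1,1)[XO/XO/../OX]-1 (2,0)[XO/X./O./OX]+0* (2,1)[XO/X./.O/OX]-1
p5 X@[XO/X./O./OX]: (1,1)[XO/XX/O./OX]+0* (2,1)[XO/X./OX/OX]+0
p6 O@[XO/XX/O./OX]: (2,1)[XO/XX/OO/OX]+0*
p7 X@[XO/XX/OO/OX] terminal +0; root [../../../OX] d6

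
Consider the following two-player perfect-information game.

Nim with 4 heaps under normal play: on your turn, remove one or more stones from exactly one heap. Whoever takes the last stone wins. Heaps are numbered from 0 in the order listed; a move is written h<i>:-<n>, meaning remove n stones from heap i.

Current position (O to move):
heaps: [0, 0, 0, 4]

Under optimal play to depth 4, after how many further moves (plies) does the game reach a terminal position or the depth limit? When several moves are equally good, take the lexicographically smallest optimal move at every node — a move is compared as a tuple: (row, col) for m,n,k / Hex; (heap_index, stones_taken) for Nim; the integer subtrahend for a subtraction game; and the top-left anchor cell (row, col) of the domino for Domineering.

PV length from [(0,0,0,4)]: 1 ply

[(0,0,0,4)] O move#1: h3:-1:-1/(0,0,0,3), h3:-2:-1/(0,0,0,2), h3:-3:-1/(0,0,0,1), h3:-4:+1/(0,0,0,0)*
[(0,0,0,0)] end (terminal -1, X#2); searched (0,0,0,4) to 4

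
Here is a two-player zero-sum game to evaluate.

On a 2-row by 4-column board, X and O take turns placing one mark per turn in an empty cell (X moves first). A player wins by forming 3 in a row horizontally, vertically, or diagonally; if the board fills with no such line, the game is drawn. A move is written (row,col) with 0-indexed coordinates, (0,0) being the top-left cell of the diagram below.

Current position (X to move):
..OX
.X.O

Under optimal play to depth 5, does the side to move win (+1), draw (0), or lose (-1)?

[..OX/.X.O] X move#1: (0,0):+0/X.OX/.X.O*, (0,1):+0/.XOX/.X.O, (1,0):+0/..OX/XX.O, (1,2):+0/..OX/.XXO
[X.OX/.X.O] O move#2: (0,1):+0/XOOX/.X.O*, (1,0):+0/X.OX/OX.O, (1,2):+0/X.OX/.XOO
[XOOX/.X.O] X move#3: (1,0):+0/XOOX/XX.O*, (1,2):+0/XOOX/.XXO
[XOOX/XX.O] O move#4: (1,2):+0/XOOX/XXOO*
[XOOX/XXOO] end (terminal +0, X#5); searched ..OX/.X.O to 5

value(..OX/.X.O, X) = 0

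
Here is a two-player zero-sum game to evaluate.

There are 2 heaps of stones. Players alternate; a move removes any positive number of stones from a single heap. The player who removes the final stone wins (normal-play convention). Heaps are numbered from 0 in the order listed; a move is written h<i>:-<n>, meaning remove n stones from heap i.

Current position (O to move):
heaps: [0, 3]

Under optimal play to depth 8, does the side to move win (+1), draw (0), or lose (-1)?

p1 O@[(0,3)]: h1:-1[(0,2)]-1 h1:-2[(0,1)]-1 h1:-3[(0,0)]+1*
p2 X@[(0,0)] terminal -1; root [(0,3)] d8

value((0,3), O) = +1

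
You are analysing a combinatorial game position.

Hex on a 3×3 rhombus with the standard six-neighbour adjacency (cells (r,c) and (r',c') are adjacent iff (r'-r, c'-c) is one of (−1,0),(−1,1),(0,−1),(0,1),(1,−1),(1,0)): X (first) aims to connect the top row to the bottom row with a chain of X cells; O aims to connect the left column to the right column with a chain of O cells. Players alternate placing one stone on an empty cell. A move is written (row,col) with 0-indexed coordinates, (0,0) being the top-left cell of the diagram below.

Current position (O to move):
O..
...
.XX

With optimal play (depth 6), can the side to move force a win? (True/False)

ply 1, O at O../.../.XX | (0,1)=-1→OO./.../.XX; (0,2)=+1→O.O/.../.XX*; (1,0)=-1→O../O../.XX; (1,1)=+1→O../.O./.XX; (1,2)=-1→O../..O/.XX; (2,0)=-1→O../.../OXX
ply 2, X at O.O/.../.XX | (0,1)=-1→OXO/.../.XX*; (1,0)=-1→O.O/X../.XX; (1,1)=-1→O.O/.X./.XX; (1,2)=-1→O.O/..X/.XX; (2,0)=-1→O.O/.../XXX
ply 3, O at OXO/.../.XX | (1,0)=-1→OXO/O../.XX; (1,1)=+1→OXO/.O./.XX*; (1,2)=-1→OXO/..O/.XX; (2,0)=-1→OXO/.../OXX
ply 4, X at OXO/.O./.XX | (1,0)=-1→OXO/XO./.XX*; (1,2)=-1→OXO/.OX/.XX; (2,0)=-1→OXO/.O./XXX
ply 5, O at OXO/XO./.XX | (1,2)=-1→OXO/XOO/.XX; (2,0)=+1→OXO/XO./OXX*
ply 6: OXO/XO./OXX is terminal -1 (X); from O../.../.XX depth 6

O winning at [O../.../.XX]: True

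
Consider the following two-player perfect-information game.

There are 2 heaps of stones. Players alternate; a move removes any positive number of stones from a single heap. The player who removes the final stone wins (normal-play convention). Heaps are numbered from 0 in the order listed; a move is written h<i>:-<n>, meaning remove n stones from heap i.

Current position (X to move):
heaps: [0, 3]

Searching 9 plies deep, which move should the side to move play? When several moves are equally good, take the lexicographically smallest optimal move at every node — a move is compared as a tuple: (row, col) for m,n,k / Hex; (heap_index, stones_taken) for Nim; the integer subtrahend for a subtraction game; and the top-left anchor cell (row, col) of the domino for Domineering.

p1 X@[(0,3)]: h1:-1[(0,2)]-1 h1:-2[(0,1)]-1 h1:-3[(0,0)]+1*
p2 O@[(0,0)] terminal -1; root [(0,3)] d9

X's best at [(0,3)]: h1:-3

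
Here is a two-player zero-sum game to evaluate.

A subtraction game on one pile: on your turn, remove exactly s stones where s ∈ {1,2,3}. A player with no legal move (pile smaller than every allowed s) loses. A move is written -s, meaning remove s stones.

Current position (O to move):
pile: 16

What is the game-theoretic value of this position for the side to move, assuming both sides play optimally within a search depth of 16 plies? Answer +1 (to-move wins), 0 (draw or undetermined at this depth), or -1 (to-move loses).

value(16, O) = -1

ply 1, O at 16 | -1=-1→15*; -2=-1→14; -3=-1→13
ply 2, X at 15 | -1=-1→14; -2=-1→13; -3=+1→12*
ply 3, O at 12 | -1=-1→11*; -2=-1→10; -3=-1→9
ply 4, X at 11 | -1=-1→10; -2=-1→9; -3=+1→8*
ply 5, O at 8 | -1=-1→7*; -2=-1→6; -3=-1→5
ply 6, X at 7 | -1=-1→6; -2=-1→5; -3=+1→4*
ply 7, O at 4 | -1=-1→3*; -2=-1→2; -3=-1→1
ply 8, X at 3 | -1=-1→2; -2=-1→1; -3=+1→0*
ply 9: 0 is terminal -1 (O); from 16 depth 16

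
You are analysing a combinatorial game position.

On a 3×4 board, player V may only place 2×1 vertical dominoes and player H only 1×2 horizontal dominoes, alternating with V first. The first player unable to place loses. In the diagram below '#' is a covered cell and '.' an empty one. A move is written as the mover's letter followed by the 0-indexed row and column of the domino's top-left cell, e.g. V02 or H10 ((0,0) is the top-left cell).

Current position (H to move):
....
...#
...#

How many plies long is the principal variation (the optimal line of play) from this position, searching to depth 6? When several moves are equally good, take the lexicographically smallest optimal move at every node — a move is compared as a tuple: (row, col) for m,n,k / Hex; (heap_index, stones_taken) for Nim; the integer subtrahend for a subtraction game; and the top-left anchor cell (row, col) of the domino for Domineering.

PV length from [..../...#/...#]: 3 plies

[..../...#/...#] H move#1: H00:-1/##../...#/...#, H01:-1/.##./...#/...#, H02:-1/..##/...#/...#, H10:+1/..../##.#/...#*, H11:+1/..../.###/...#, H20:-1/..../...#/##.#, H21:-1/..../...#/.###
[..../##.#/...#] V move#2: V02:-1/..#./####/...#*, V12:-1/..../####/..##
[..#./####/...#] H move#3: H00:+1/###./####/...#*, H20:+1/..#./####/##.#, H21:+1/..#./####/.###
[###./####/...#] end (terminal -1, V#4); searched ..../...#/...# to 6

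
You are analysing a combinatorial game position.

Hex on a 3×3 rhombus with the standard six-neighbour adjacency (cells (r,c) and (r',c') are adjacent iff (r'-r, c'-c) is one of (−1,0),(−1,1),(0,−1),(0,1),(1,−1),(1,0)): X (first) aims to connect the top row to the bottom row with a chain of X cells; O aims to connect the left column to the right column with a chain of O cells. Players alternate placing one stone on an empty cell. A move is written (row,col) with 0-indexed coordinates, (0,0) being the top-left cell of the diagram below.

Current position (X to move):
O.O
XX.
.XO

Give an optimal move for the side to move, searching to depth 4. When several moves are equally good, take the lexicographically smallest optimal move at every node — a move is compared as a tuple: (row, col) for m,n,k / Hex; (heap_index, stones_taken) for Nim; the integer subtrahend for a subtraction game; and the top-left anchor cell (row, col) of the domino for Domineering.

ply 1, X at O.O/XX./.XO | (0,1)=+1→OXO/XX./.XO*; (1,2)=-1→O.O/XXX/.XO; (2,0)=-1→O.O/XX./XXO
ply 2: OXO/XX./.XO is terminal -1 (O); from O.O/XX./.XO depth 4

X's best at [O.O/XX./.XO]: (0,1)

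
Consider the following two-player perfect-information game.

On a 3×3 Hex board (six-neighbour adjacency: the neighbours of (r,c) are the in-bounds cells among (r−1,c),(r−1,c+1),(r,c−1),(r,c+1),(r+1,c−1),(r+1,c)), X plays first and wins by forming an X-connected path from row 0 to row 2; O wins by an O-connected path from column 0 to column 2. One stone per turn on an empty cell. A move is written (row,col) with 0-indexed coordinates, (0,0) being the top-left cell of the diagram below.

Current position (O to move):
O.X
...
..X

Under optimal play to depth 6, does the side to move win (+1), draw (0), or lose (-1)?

value(O.X/.../..X, O) = -1

p1 O@[O.X/.../..X]: (0,1)[OOX/.../..X]-1* (1,0)[O.X/O../..X]-1 (1,1)[O.X/.O./..X]-1 (1,2)[O.X/..O/..X]-1 (2,0)[O.X/.../O.X]-1 (2,1)[O.X/.../.OX]-1
p2 X@[OOX/.../..X]: (1,0)[OOX/X../..X]+1* (1,1)[OOX/.X./..X]+1 (1,2)[OOX/..X/..X]+1 (2,0)[OOX/.../X.X]+1 (2,1)[OOX/.../.XX]+1
p3 O@[OOX/X../..X]: (1,1)[OOX/XO./..X]-1* (1,2)[OOX/X.O/..X]-1 (2,0)[OOX/X../O.X]-1 (2,1)[OOX/X../.OX]-1
p4 X@[OOX/XO./..X]: (1,2)[OOX/XOX/..X]+1* (2,0)[OOX/XO./X.X]-1 (2,1)[OOX/XO./.XX]-1
p5 O@[OOX/XOX/..X] terminal -1; root [O.X/.../..X] d6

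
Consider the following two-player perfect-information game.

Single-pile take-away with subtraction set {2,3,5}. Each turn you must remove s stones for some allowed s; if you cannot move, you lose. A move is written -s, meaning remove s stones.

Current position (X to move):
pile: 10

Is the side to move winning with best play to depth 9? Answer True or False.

p1 X@[10]: -2[8]+1* -3[7]+1 -5[5]-1
p2 O@[8]: -2[6]-1* -3[5]-1 -5[3]-1
p3 X@[6]: -2[4]-1 -3[3]-1 -5[1]+1*
p4 O@[1] terminal -1; root [10] d9

X winning at [10]: True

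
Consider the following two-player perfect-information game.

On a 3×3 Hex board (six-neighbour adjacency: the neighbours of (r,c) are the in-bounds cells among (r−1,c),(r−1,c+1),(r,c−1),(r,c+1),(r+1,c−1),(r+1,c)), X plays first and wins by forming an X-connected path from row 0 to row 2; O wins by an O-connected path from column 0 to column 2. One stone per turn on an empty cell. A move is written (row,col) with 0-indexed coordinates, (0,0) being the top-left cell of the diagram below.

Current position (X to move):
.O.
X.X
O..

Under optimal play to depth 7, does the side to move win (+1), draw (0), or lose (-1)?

value(.O./X.X/O.., X) = +1

[.O./X.X/O..] X move#1: (0,0):+1/XO./X.X/O..*, (0,2):+1/.OX/X.X/O.., (1,1):+1/.O./XXX/O.., (2,1):-1/.O./X.X/OX., (2,2):-1/.O./X.X/O.X
[XO./X.X/O..] O move#2: (0,2):-1/XOO/X.X/O..*, (1,1):-1/XO./XOX/O.., (2,1):-1/XO./X.X/OO., (2,2):-1/XO./X.X/O.O
[XOO/X.X/O..] X move#3: (1,1):+1/XOO/XXX/O..*, (2,1):-1/XOO/X.X/OX., (2,2):-1/XOO/X.X/O.X
[XOO/XXX/O..] O move#4: (2,1):-1/XOO/XXX/OO.*, (2,2):-1/XOO/XXX/O.O
[XOO/XXX/OO.] X move#5: (2,2):+1/XOO/XXX/OOX*
[XOO/XXX/OOX] end (terminal -1, O#6); searched .O./X.X/O.. to 7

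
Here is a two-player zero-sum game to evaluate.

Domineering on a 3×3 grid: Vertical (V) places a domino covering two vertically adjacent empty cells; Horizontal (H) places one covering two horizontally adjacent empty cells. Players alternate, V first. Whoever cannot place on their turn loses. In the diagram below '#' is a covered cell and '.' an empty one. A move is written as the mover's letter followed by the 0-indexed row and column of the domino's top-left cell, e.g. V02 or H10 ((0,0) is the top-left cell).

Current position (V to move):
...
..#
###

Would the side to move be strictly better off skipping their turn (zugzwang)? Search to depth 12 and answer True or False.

p1 V@[.../..#/###]: V00[#../#.#/###]-1 V01[.#./.##/###]+1*
p2 H@[.#./.##/###] terminal -1; root [.../..#/###] d12
pass branch (H moves first from the same position):
  | p1 H@[.../..#/###]: H00[##./..#/###]+1* H01[.##/..#/###]-1 H10[.../###/###]+1
  | p2 V@[##./..#/###] terminal -1; root [.../..#/###] d12
V moving scores +1; V passing scores -1

zugzwang(.../..#/###, V) = False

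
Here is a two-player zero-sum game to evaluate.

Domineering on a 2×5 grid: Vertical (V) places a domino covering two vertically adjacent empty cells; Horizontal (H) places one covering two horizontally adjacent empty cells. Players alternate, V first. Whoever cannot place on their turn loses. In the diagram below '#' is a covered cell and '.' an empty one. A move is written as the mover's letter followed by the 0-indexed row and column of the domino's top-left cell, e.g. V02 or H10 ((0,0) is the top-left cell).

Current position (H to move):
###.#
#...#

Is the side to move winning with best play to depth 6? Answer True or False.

ply 1, H at ###.#/#...# | H11=-1→###.#/###.#; H12=+1→###.#/#.###*
ply 2: ###.#/#.### is terminal -1 (V); from ###.#/#...# depth 6

H winning at [###.#/#...#]: True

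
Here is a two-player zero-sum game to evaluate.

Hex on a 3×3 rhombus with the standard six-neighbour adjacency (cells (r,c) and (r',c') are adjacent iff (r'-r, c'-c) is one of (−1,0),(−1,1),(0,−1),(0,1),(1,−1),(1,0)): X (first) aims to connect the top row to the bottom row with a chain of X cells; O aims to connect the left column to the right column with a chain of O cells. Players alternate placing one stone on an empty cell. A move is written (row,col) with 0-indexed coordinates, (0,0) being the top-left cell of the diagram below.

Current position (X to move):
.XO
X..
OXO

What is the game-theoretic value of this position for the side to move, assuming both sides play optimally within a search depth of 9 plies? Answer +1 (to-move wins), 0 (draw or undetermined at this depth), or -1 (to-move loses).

value(.XO/X../OXO, X) = +1

ply 1, X at .XO/X../OXO | (0,0)=-1→XXO/X../OXO; (1,1)=+1→.XO/XX./OXO*; (1,2)=-1→.XO/X.X/OXO
ply 2: .XO/XX./OXO is terminal -1 (O); from .XO/X../OXO depth 9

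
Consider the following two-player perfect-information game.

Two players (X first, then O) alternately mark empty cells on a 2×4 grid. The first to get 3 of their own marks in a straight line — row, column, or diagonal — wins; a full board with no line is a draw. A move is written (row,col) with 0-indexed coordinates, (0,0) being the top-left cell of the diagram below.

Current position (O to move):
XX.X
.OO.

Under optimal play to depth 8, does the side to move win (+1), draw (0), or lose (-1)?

[XX.X/.OO.] O move#1: (0,2):+1/XXOX/.OO.*, (1,0):+1/XX.X/OOO., (1,3):+1/XX.X/.OOO
[XXOX/.OO.] X move#2: (1,0):-1/XXOX/XOO.*, (1,3):-1/XXOX/.OOX
[XXOX/XOO.] O move#3: (1,3):+1/XXOX/XOOO*
[XXOX/XOOO] end (terminal -1, X#4); searched XX.X/.OO. to 8

value(XX.X/.OO., O) = +1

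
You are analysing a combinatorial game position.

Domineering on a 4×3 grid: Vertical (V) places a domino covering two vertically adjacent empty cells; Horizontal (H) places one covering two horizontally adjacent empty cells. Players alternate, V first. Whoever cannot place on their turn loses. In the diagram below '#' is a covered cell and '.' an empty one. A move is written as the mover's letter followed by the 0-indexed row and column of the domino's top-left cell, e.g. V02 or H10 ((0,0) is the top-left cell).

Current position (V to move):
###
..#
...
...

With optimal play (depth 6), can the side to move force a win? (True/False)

V winning at [###/..#/.../...]: True

ply 1, V at ###/..#/.../... | V10=-1→###/#.#/#../...; V11=+1→###/.##/.#./...*; V20=-1→###/..#/#../#..; V21=+1→###/..#/.#./.#.; V22=-1→###/..#/..#/..#
ply 2, H at ###/.##/.#./... | H30=-1→###/.##/.#./##.*; H31=-1→###/.##/.#./.##
ply 3, V at ###/.##/.#./##. | V10=+1→###/###/##./##.*; V22=+1→###/.##/.##/###
ply 4: ###/###/##./##. is terminal -1 (H); from ###/..#/.../... depth 6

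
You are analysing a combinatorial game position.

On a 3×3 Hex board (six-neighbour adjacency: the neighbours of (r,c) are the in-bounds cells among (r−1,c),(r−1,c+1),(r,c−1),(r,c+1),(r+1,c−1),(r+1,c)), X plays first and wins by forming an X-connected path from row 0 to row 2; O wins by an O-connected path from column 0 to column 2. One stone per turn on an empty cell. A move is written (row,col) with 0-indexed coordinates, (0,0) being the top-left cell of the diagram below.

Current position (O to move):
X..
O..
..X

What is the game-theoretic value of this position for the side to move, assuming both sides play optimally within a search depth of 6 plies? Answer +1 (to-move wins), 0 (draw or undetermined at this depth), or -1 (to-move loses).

value(X../O../..X, O) = +1

[X../O../..X] O move#1: (0,1):-1/XO./O../..X, (0,2):+1/X.O/O../..X*, (1,1):+1/X../OO./..X, (1,2):-1/X../O.O/..X, (2,0):-1/X../O../O.X, (2,1):-1/X../O../.OX
[X.O/O../..X] X move#2: (0,1):-1/XXO/O../..X*, (1,1):-1/X.O/OX./..X, (1,2):-1/X.O/O.X/..X, (2,0):-1/X.O/O../X.X, (2,1):-1/X.O/O../.XX
[XXO/O../..X] O move#3: (1,1):+1/XXO/OO./..X*, (1,2):-1/XXO/O.O/..X, (2,0):-1/XXO/O../O.X, (2,1):-1/XXO/O../.OX
[XXO/OO./..X] end (terminal -1, X#4); searched X../O../..X to 6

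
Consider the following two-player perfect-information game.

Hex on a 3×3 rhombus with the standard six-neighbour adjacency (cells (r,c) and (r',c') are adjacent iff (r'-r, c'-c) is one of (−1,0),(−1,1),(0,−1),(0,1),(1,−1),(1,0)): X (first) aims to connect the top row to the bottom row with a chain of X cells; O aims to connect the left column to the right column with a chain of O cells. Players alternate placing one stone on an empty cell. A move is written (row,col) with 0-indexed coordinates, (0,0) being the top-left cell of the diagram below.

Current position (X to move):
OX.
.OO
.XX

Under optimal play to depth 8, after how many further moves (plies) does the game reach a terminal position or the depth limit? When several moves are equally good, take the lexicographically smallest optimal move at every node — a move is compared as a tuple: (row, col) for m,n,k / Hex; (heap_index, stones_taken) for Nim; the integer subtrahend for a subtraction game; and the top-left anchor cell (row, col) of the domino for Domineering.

ply 1, X at OX./.OO/.XX | (0,2)=-1→OXX/.OO/.XX*; (1,0)=-1→OX./XOO/.XX; (2,0)=-1→OX./.OO/XXX
ply 2, O at OXX/.OO/.XX | (1,0)=+1→OXX/OOO/.XX*; (2,0)=+1→OXX/.OO/OXX
ply 3: OXX/OOO/.XX is terminal -1 (X); from OX./.OO/.XX depth 8

PV length from [OX./.OO/.XX]: 2 plies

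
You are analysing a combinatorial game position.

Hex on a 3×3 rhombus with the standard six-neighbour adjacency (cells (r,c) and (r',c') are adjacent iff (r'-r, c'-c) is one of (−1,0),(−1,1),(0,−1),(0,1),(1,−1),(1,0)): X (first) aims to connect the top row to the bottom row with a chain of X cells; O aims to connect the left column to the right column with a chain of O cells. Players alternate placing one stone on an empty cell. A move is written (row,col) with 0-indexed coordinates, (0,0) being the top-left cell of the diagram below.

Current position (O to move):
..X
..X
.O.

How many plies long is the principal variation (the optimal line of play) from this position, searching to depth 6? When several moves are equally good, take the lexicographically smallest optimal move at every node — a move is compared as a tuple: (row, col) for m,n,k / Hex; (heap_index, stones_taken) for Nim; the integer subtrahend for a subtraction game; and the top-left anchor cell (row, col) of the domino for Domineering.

ply 1, O at ..X/..X/.O. | (0,0)=-1→O.X/..X/.O.*; (0,1)=-1→.OX/..X/.O.; (1,0)=-1→..X/O.X/.O.; (1,1)=-1→..X/.OX/.O.; (2,0)=-1→..X/..X/OO.; (2,2)=-1→..X/..X/.OO
ply 2, X at O.X/..X/.O. | (0,1)=+1→OXX/..X/.O.*; (1,0)=+1→O.X/X.X/.O.; (1,1)=+1→O.X/.XX/.O.; (2,0)=+1→O.X/..X/XO.; (2,2)=+1→O.X/..X/.OX
ply 3, O at OXX/..X/.O. | (1,0)=-1→OXX/O.X/.O.*; (1,1)=-1→OXX/.OX/.O.; (2,0)=-1→OXX/..X/OO.; (2,2)=-1→OXX/..X/.OO
ply 4, X at OXX/O.X/.O. | (1,1)=+1→OXX/OXX/.O.*; (2,0)=+1→OXX/O.X/XO.; (2,2)=+1→OXX/O.X/.OX
ply 5, O at OXX/OXX/.O. | (2,0)=-1→OXX/OXX/OO.*; (2,2)=-1→OXX/OXX/.OO
ply 6, X at OXX/OXX/OO. | (2,2)=+1→OXX/OXX/OOX*
ply 7: OXX/OXX/OOX is terminal -1 (O); from ..X/..X/.O. depth 6

PV length from [..X/..X/.O.]: 6 plies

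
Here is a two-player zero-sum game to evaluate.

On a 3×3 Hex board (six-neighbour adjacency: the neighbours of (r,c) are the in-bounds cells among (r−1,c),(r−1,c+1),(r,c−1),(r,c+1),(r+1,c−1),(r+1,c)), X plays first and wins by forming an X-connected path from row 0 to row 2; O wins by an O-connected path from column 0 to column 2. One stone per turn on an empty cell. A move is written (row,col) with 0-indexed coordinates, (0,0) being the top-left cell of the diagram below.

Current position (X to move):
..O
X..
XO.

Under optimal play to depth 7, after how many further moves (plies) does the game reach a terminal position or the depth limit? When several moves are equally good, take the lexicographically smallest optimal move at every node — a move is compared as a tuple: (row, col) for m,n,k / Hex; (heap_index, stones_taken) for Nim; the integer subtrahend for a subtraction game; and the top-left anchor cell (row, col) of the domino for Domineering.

PV length from [..O/X../XO.]: 1 ply

[..O/X../XO.] X move#1: (0,0):+1/X.O/X../XO.*, (0,1):+1/.XO/X../XO., (1,1):+1/..O/XX./XO., (1,2):+1/..O/X.X/XO., (2,2):+1/..O/X../XOX
[X.O/X../XO.] end (terminal -1, O#2); searched ..O/X../XO. to 7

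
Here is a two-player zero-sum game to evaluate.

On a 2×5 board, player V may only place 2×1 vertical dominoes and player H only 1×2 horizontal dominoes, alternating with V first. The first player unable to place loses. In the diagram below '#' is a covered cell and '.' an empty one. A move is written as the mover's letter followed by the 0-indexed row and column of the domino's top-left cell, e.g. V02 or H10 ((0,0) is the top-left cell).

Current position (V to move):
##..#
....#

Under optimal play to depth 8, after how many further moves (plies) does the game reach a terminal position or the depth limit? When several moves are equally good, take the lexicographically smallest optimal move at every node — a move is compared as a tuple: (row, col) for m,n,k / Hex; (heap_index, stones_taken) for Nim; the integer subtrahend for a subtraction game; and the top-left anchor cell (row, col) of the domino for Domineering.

PV length from [##..#/....#]: 3 plies

[##..#/....#] V move#1: V02:+1/###.#/..#.#*, V03:-1/##.##/...##
[###.#/..#.#] H move#2: H10:-1/###.#/###.#*
[###.#/###.#] V move#3: V03:+1/#####/#####*
[#####/#####] end (terminal -1, H#4); searched ##..#/....# to 8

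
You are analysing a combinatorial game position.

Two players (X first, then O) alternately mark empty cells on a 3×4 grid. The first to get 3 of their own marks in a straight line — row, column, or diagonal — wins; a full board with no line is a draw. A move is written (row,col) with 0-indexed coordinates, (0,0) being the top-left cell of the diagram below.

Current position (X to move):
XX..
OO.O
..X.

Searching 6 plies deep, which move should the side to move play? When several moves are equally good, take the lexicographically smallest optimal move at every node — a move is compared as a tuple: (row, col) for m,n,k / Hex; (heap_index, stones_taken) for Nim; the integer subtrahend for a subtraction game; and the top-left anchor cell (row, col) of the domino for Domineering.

X's best at [XX../OO.O/..X.]: (0,2)

ply 1, X at XX../OO.O/..X. | (0,2)=+1→XXX./OO.O/..X.*; (0,3)=-1→XX.X/OO.O/..X.; (1,2)=+1→XX../OOXO/..X.; (2,0)=-1→XX../OO.O/X.X.; (2,1)=-1→XX../OO.O/.XX.; (2,3)=-1→XX../OO.O/..XX
ply 2: XXX./OO.O/..X. is terminal -1 (O); from XX../OO.O/..X. depth 6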